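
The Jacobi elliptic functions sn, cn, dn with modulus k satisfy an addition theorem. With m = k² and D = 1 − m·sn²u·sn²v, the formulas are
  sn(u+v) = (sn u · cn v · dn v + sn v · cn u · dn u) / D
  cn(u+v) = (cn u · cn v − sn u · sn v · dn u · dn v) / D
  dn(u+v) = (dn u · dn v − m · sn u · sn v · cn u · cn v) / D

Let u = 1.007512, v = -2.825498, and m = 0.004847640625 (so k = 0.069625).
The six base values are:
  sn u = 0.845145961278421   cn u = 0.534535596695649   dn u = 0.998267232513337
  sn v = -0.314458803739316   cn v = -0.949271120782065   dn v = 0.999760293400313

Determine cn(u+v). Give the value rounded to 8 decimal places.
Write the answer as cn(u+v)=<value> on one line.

m = k² = 0.004847640625
D = 1 − m·sn²u·sn²v = 0.9996576097625814
cn(u+v) = (cn u·cn v − sn u·sn v·dn u·dn v)/D = -0.2421797184083774/0.9996576097625814 = -0.242262666780374

cn(u+v)=-0.24226267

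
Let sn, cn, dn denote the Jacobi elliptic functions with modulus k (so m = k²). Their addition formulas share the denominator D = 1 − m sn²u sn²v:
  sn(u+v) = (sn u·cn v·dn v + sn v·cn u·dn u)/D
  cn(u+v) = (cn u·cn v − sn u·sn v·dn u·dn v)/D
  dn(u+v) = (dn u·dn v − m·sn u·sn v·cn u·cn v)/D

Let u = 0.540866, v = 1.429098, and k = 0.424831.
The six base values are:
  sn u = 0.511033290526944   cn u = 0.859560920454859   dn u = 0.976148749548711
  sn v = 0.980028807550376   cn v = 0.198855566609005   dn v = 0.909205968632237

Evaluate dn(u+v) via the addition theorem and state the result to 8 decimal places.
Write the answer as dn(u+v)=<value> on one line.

dn(u+v)=0.91342039

m = k² = 0.180481378561
D = 1 − m·sn²u·sn²v = 0.954730211213046
dn(u+v) = (dn u·dn v − m·sn u·sn v·cn u·cn v)/D = 0.8720700429192634/0.954730211213046 = 0.9134203910979652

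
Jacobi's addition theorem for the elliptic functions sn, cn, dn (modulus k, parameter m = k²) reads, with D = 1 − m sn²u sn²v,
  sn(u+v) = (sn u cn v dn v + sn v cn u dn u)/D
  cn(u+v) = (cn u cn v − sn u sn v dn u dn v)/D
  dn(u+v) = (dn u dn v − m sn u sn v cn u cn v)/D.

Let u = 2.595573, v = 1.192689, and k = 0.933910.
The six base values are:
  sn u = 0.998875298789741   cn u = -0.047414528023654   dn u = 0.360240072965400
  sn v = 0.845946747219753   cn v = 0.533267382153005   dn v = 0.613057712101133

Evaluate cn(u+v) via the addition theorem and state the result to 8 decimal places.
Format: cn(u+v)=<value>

cn(u+v)=-0.56170726

m = k² = 0.8721878881
D = 1 − m·sn²u·sn²v = 0.3772429563917441
cn(u+v) = (cn u·cn v − sn u·sn v·dn u·dn v)/D = -0.2119001073575663/0.3772429563917441 = -0.561707259916394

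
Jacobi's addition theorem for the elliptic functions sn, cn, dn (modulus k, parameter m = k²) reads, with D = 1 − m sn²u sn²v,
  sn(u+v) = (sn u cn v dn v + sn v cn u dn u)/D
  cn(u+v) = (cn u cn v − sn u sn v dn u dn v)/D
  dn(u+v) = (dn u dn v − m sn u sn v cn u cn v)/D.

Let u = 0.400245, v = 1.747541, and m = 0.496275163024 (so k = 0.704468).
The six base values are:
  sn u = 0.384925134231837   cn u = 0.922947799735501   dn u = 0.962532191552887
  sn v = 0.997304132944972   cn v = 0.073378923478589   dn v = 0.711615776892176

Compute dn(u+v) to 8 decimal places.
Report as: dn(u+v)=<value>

m = k² = 0.496275163024
D = 1 − m·sn²u·sn²v = 0.9268641491763547
dn(u+v) = (dn u·dn v − m·sn u·sn v·cn u·cn v)/D = 0.6720505624813903/0.9268641491763547 = 0.7250798977159695

dn(u+v)=0.72507990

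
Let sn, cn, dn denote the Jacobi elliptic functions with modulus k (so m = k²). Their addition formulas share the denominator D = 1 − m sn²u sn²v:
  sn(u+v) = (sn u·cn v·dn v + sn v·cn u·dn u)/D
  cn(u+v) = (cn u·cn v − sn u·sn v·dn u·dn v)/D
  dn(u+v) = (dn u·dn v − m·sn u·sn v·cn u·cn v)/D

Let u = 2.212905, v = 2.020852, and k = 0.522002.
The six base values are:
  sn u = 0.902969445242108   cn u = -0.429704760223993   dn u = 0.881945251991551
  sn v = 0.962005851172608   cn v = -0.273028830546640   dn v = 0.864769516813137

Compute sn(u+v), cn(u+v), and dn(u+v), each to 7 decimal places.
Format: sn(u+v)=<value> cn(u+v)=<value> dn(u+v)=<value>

m = k² = 0.272486088004
D = 1 − m·sn²u·sn²v = 0.7943892246749497
sn(u+v) = (sn u·cn v·dn v + sn v·cn u·dn u)/D = -0.5777746154348694/0.7943892246749497 = -0.7273193007763729
cn(u+v) = (cn u·cn v − sn u·sn v·dn u·dn v)/D = -0.5451887141520416/0.7943892246749497 = -0.6862992311799336
dn(u+v) = (dn u·dn v − m·sn u·sn v·cn u·cn v)/D = 0.7349095039392966/0.7943892246749497 = 0.9251252170999786

sn(u+v)=-0.7273193 cn(u+v)=-0.6862992 dn(u+v)=0.9251252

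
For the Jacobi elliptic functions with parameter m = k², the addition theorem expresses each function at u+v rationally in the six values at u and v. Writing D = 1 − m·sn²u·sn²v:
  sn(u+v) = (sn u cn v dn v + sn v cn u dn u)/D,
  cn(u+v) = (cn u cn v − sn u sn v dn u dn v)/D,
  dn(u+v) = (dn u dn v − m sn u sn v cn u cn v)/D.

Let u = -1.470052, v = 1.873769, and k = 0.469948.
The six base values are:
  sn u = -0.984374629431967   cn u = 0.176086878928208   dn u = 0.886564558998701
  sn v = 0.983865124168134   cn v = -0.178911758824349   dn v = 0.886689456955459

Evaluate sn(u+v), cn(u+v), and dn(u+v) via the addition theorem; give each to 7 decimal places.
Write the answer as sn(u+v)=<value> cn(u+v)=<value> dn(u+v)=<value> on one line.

sn(u+v)=0.3906857 cn(u+v)=0.9205241 dn(u+v)=0.9830007

m = k² = 0.220851122704
D = 1 − m·sn²u·sn²v = 0.7928468376841176
sn(u+v) = (sn u·cn v·dn v + sn v·cn u·dn u)/D = 0.3097539066486548/0.7928468376841176 = 0.3906856809234895
cn(u+v) = (cn u·cn v − sn u·sn v·dn u·dn v)/D = 0.7298346561664511/0.7928468376841176 = 0.9205241434755252
dn(u+v) = (dn u·dn v − m·sn u·sn v·cn u·cn v)/D = 0.7793689747188418/0.7928468376841176 = 0.9830006726082881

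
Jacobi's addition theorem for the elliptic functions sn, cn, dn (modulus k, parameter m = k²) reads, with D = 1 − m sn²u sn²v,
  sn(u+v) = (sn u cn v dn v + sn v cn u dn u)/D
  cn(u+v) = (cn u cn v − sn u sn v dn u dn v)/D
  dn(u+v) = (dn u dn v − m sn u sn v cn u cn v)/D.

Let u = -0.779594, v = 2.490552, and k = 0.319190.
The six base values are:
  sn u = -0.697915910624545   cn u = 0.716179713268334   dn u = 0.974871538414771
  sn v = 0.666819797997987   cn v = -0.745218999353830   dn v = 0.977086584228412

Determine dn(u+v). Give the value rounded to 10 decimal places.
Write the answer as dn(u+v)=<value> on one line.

dn(u+v)=0.9481501241

m = k² = 0.1018822561
D = 1 − m·sn²u·sn²v = 0.9779340960639104
dn(u+v) = (dn u·dn v − m·sn u·sn v·cn u·cn v)/D = 0.9272283345722788/0.9779340960639104 = 0.948150124128285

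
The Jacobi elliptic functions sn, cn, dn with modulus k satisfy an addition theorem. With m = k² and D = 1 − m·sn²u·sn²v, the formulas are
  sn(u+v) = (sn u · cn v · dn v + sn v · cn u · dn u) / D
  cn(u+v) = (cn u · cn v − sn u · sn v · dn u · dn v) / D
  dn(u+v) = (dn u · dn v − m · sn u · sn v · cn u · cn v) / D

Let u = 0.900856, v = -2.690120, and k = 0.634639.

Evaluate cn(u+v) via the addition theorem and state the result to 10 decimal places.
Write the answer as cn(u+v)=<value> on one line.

sn u = 0.7574688855618, cn u = 0.6528712640373787, dn u = 0.8768745397100313
sn v = -0.7387310060211429, cn v = -0.6740003714709586, dn v = 0.8832897422395238
m = k² = 0.402766660321
D = 1 − m·sn²u·sn²v = 0.8738881881265599
cn(u+v) = (cn u·cn v − sn u·sn v·dn u·dn v)/D = -0.006632614308581544/0.8738881881265599 = -0.007589774525732556

cn(u+v)=-0.0075897745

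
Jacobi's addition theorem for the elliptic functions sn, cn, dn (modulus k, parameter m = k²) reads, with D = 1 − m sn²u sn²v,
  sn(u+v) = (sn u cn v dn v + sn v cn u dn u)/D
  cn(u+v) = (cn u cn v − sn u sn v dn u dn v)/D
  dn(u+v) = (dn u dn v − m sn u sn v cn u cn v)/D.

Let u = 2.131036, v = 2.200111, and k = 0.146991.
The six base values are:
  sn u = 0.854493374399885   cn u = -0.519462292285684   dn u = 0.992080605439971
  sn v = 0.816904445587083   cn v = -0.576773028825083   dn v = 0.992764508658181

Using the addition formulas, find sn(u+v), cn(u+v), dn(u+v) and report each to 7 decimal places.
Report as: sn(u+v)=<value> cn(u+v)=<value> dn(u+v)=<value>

sn(u+v)=-0.9199584 cn(u+v)=-0.3920160 dn(u+v)=0.9908148

m = k² = 0.021606354081
D = 1 − m·sn²u·sn²v = 0.9894721083373358
sn(u+v) = (sn u·cn v·dn v + sn v·cn u·dn u)/D = -0.9102731813723387/0.9894721083373358 = -0.9199584037815079
cn(u+v) = (cn u·cn v − sn u·sn v·dn u·dn v)/D = -0.3878888867340928/0.9894721083373358 = -0.3920159885920218
dn(u+v) = (dn u·dn v − m·sn u·sn v·cn u·cn v)/D = 0.9803836429099174/0.9894721083373358 = 0.9908148341415199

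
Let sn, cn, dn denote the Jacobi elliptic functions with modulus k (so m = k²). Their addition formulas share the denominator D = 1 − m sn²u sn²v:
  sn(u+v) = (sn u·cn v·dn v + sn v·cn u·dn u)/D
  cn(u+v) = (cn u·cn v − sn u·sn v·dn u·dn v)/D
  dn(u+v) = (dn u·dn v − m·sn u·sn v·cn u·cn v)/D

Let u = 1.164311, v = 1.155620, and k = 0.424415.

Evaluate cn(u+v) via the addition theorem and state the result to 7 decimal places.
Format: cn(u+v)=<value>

sn u = 0.9036676803976942, cn u = 0.4282344257584283, dn u = 0.9235283688902518
sn v = 0.9002002832209523, cn v = 0.4354761188502962, dn v = 0.9241381390950786
m = k² = 0.180128092225
D = 1 − m·sn²u·sn²v = 0.8807997297814902
cn(u+v) = (cn u·cn v − sn u·sn v·dn u·dn v)/D = -0.5077947338321757/0.8807997297814902 = -0.5765155422540264

cn(u+v)=-0.5765155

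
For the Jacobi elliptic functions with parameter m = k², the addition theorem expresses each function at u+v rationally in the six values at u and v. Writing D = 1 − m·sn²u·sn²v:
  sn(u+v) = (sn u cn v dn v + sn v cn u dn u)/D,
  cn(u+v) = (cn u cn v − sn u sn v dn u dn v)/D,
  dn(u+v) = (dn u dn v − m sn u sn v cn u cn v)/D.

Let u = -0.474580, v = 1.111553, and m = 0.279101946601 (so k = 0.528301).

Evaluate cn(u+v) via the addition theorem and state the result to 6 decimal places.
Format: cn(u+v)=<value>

cn(u+v)=0.810417

sn u = -0.4527430021516865, cn u = 0.8916410567053751, dn u = 0.9709741172231219
sn v = 0.8732495223017074, cn v = 0.4872733029828741, dn v = 0.8872241542868819
m = k² = 0.279101946601
D = 1 − m·sn²u·sn²v = 0.9563742333892103
cn(u+v) = (cn u·cn v − sn u·sn v·dn u·dn v)/D = 0.7750622715174871/0.9563742333892103 = 0.8104173496715949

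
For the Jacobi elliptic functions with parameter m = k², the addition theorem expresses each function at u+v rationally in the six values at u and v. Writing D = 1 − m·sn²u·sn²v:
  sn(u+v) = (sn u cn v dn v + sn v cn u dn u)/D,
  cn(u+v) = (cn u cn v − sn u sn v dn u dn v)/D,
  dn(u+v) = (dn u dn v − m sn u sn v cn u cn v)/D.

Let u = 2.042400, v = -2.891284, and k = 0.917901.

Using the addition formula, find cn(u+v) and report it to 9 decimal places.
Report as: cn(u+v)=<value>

sn u = 0.9914888737089155, cn u = 0.1301914486877928, dn u = 0.4144136676948731
sn v = -0.9767086554289969, cn v = -0.2145698077784501, dn v = 0.4429995143730095
m = k² = 0.842542245801
D = 1 − m·sn²u·sn²v = 0.2098720064265105
cn(u+v) = (cn u·cn v − sn u·sn v·dn u·dn v)/D = 0.1498478341918342/0.2098720064265105 = 0.7139962910885183

cn(u+v)=0.713996291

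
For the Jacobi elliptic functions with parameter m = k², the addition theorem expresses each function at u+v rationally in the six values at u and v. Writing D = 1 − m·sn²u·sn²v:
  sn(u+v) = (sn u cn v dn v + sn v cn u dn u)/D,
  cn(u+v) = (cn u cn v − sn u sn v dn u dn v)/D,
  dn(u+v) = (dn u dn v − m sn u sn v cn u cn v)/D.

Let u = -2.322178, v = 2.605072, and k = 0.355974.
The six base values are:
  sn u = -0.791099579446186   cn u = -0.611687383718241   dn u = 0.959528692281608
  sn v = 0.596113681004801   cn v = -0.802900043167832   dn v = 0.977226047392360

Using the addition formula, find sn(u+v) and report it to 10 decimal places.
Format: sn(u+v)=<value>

m = k² = 0.126717488676
D = 1 − m·sn²u·sn²v = 0.9718189582774554
sn(u+v) = (sn u·cn v·dn v + sn v·cn u·dn u)/D = 0.2708305126763526/0.9718189582774554 = 0.2786841215326756

sn(u+v)=0.2786841215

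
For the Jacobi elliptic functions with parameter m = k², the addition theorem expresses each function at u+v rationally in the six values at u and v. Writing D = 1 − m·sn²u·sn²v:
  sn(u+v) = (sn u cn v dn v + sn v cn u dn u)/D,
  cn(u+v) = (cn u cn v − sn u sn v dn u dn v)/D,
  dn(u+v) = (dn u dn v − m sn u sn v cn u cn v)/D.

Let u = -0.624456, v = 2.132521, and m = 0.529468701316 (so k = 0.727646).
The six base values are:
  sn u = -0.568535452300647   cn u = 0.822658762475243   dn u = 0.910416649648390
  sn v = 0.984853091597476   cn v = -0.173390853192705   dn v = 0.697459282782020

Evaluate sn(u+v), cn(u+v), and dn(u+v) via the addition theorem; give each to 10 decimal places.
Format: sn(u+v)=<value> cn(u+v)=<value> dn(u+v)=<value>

sn(u+v)=0.9668691688 cn(u+v)=0.2552724238 dn(u+v)=0.7106571625

m = k² = 0.529468701316
D = 1 − m·sn²u·sn²v = 0.834003741133759
sn(u+v) = (sn u·cn v·dn v + sn v·cn u·dn u)/D = 0.8063725040031831/0.834003741133759 = 0.9668691688444785
cn(u+v) = (cn u·cn v − sn u·sn v·dn u·dn v)/D = 0.2128981564334047/0.834003741133759 = 0.25527242377113
dn(u+v) = (dn u·dn v − m·sn u·sn v·cn u·cn v)/D = 0.5926907321871199/0.834003741133759 = 0.7106571624983432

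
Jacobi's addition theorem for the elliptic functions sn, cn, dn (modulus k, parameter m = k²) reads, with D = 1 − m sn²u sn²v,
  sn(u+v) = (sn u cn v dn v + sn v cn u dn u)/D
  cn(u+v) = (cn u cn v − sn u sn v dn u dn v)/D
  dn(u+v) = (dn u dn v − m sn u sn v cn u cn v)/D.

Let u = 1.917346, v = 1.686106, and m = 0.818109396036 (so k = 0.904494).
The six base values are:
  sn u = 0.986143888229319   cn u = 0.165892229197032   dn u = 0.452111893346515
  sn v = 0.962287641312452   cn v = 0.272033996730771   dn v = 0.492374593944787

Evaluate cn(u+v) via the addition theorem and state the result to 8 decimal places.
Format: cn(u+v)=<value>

m = k² = 0.818109396036
D = 1 − m·sn²u·sn²v = 0.26328116727088
cn(u+v) = (cn u·cn v − sn u·sn v·dn u·dn v)/D = -0.1661168318396007/0.26328116727088 = -0.6309484022785777

cn(u+v)=-0.63094840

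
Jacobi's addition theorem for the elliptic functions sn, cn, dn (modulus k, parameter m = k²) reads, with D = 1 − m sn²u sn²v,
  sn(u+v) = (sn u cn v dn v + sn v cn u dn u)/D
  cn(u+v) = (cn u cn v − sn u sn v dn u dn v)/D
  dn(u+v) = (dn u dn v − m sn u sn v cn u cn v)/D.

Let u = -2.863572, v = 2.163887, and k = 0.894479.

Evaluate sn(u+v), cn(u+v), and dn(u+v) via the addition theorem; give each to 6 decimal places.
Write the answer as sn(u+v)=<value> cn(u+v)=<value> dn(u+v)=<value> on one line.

sn u = -0.9598625110632986, cn u = -0.2804709608056757, dn u = 0.5126848711756192
sn v = 0.9991237258101358, cn v = 0.04185427723987738, dn v = 0.4486746096395039
m = k² = 0.800092681441
D = 1 − m·sn²u·sn²v = 0.2641371095426289
sn(u+v) = (sn u·cn v·dn v + sn v·cn u·dn u)/D = -0.1616924276673679/0.2641371095426289 = -0.6121533924080155
cn(u+v) = (cn u·cn v − sn u·sn v·dn u·dn v)/D = 0.2088635235568139/0.2641371095426289 = 0.7907390367013369
dn(u+v) = (dn u·dn v − m·sn u·sn v·cn u·cn v)/D = 0.2210213487450473/0.2641371095426289 = 0.8367674997570792

sn(u+v)=-0.612153 cn(u+v)=0.790739 dn(u+v)=0.836767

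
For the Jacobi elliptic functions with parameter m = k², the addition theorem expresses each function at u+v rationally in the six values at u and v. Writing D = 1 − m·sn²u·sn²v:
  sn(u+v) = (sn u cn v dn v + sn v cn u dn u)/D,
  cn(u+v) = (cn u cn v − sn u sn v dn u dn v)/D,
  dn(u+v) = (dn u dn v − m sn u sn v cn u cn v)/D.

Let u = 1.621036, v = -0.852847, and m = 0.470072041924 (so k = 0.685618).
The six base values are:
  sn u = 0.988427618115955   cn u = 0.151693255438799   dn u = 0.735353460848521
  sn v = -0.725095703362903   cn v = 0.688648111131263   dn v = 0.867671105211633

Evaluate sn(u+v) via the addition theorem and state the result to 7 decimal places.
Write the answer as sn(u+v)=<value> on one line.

m = k² = 0.470072041924
D = 1 − m·sn²u·sn²v = 0.7585402044399431
sn(u+v) = (sn u·cn v·dn v + sn v·cn u·dn u)/D = 0.5097222454750697/0.7585402044399431 = 0.6719778892292407

sn(u+v)=0.6719779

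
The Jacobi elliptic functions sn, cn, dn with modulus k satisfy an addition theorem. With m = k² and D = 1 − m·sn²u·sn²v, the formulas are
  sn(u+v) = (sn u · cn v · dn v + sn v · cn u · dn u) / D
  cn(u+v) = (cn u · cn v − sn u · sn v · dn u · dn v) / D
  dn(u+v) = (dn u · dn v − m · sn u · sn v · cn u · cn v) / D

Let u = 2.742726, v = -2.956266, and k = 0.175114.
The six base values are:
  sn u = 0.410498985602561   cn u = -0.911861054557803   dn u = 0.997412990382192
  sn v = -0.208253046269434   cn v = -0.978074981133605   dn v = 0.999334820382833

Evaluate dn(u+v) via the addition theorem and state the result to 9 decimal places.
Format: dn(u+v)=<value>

dn(u+v)=0.999311489

m = k² = 0.030664912996
D = 1 − m·sn²u·sn²v = 0.9997758965001191
dn(u+v) = (dn u·dn v − m·sn u·sn v·cn u·cn v)/D = 0.9990875396582167/0.9997758965001191 = 0.9993114888603415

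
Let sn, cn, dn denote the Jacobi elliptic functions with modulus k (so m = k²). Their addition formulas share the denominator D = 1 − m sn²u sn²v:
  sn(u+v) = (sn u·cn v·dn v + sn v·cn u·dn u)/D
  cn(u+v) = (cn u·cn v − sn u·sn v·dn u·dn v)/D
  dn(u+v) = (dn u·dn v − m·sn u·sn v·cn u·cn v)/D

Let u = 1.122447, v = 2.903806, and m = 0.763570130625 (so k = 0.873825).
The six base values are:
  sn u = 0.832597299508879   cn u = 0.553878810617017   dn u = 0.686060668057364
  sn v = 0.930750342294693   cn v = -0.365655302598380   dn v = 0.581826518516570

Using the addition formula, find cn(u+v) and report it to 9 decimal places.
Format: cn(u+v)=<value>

m = k² = 0.763570130625
D = 1 − m·sn²u·sn²v = 0.5414514374205576
cn(u+v) = (cn u·cn v − sn u·sn v·dn u·dn v)/D = -0.5118602871618745/0.5414514374205576 = -0.9453484685539786

cn(u+v)=-0.945348469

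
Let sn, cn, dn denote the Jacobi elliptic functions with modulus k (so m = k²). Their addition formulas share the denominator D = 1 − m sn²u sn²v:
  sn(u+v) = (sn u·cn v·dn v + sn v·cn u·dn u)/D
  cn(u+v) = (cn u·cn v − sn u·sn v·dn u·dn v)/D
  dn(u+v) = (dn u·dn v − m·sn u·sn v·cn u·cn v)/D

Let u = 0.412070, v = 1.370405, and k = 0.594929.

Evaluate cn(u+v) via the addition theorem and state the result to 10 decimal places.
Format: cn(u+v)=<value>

cn(u+v)=-0.0286242255

sn u = 0.3968575250139973, cn u = 0.9178802235802689, dn u = 0.9717282653860301
sn v = 0.9538240143788856, cn v = 0.300366026031819, dn v = 0.8234026412377013
m = k² = 0.353940515041
D = 1 − m·sn²u·sn²v = 0.9492850475531765
cn(u+v) = (cn u·cn v − sn u·sn v·dn u·dn v)/D = -0.02717254924904471/0.9492850475531765 = -0.02862422548325515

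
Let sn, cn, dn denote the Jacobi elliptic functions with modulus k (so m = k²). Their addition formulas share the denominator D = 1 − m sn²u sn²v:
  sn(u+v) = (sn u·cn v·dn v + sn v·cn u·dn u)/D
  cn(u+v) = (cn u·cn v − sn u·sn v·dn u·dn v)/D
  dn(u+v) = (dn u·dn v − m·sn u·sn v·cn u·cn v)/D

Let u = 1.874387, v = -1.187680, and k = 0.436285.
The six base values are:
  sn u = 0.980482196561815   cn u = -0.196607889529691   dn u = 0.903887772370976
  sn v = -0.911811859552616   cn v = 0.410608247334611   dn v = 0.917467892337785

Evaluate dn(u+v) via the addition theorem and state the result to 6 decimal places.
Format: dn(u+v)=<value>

m = k² = 0.190344601225
D = 1 − m·sn²u·sn²v = 0.8478645368416826
dn(u+v) = (dn u·dn v − m·sn u·sn v·cn u·cn v)/D = 0.8155503064675417/0.8478645368416826 = 0.9618875080039175

dn(u+v)=0.961888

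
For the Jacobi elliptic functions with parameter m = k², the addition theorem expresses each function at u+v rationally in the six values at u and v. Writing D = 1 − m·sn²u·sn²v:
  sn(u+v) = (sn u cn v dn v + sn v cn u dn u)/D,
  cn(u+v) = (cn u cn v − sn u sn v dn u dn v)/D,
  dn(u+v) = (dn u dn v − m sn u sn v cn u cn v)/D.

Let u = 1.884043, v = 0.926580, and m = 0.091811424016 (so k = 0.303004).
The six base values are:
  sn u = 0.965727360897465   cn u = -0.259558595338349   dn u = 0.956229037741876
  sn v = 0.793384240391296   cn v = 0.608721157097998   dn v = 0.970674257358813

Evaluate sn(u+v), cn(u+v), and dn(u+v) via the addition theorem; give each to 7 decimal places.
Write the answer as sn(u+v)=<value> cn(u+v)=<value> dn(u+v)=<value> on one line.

m = k² = 0.091811424016
D = 1 − m·sn²u·sn²v = 0.9461019647151755
sn(u+v) = (sn u·cn v·dn v + sn v·cn u·dn u)/D = 0.3737033263915056/0.9461019647151755 = 0.3949926544164922
cn(u+v) = (cn u·cn v − sn u·sn v·dn u·dn v)/D = -0.8691690005297238/0.9461019647151755 = -0.9186842781701522
dn(u+v) = (dn u·dn v − m·sn u·sn v·cn u·cn v)/D = 0.9393013780758786/0.9461019647151755 = 0.992811993957391

sn(u+v)=0.3949927 cn(u+v)=-0.9186843 dn(u+v)=0.9928120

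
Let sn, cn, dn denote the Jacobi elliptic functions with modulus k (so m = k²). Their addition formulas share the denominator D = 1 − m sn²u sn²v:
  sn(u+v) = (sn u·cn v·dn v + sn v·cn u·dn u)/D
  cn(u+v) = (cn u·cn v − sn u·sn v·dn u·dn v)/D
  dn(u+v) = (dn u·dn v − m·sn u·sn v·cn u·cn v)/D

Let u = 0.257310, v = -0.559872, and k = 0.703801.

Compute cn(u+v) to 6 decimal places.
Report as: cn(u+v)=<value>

cn(u+v)=0.955241

sn u = 0.2531396378445995, cn u = 0.9674297513266299, dn u = 0.9840015443339773
sn v = -0.5195671824573218, cn v = 0.8544296009112512, dn v = 0.9307438206418836
m = k² = 0.495335847601
D = 1 − m·sn²u·sn²v = 0.9914315258339987
cn(u+v) = (cn u·cn v − sn u·sn v·dn u·dn v)/D = 0.9470564417242677/0.9914315258339987 = 0.9552414030082386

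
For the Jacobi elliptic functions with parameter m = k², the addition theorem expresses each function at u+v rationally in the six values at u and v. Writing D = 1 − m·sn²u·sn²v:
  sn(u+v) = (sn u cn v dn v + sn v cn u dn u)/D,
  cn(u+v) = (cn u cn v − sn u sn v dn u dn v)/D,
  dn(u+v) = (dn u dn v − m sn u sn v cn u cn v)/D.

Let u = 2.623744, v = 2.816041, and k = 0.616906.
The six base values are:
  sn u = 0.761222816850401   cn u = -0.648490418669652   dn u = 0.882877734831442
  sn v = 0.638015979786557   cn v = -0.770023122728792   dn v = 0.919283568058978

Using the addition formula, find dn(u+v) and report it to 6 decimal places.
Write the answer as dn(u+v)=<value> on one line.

m = k² = 0.380573012836
D = 1 − m·sn²u·sn²v = 0.9102313496975283
dn(u+v) = (dn u·dn v − m·sn u·sn v·cn u·cn v)/D = 0.7193177631471523/0.9102313496975283 = 0.7902581727010205

dn(u+v)=0.790258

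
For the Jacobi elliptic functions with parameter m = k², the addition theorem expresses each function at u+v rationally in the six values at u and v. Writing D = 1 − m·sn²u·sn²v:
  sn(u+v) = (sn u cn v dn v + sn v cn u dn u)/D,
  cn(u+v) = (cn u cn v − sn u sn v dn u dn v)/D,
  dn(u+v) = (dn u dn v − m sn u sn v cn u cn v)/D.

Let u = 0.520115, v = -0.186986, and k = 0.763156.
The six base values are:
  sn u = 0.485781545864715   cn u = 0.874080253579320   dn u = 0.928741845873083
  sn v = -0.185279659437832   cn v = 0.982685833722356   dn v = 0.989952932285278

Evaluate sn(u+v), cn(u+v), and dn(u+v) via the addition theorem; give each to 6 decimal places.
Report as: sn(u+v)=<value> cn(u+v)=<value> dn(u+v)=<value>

sn(u+v)=0.323693 cn(u+v)=0.946162 dn(u+v)=0.969008

m = k² = 0.582407080336
D = 1 − m·sn²u·sn²v = 0.9952819324041354
sn(u+v) = (sn u·cn v·dn v + sn v·cn u·dn u)/D = 0.3221653841102062/0.9952819324041354 = 0.3236925876188724
cn(u+v) = (cn u·cn v − sn u·sn v·dn u·dn v)/D = 0.9416982479813973/0.9952819324041354 = 0.9461623056963317
dn(u+v) = (dn u·dn v − m·sn u·sn v·cn u·cn v)/D = 0.9644365104442992/0.9952819324041354 = 0.9690083573753538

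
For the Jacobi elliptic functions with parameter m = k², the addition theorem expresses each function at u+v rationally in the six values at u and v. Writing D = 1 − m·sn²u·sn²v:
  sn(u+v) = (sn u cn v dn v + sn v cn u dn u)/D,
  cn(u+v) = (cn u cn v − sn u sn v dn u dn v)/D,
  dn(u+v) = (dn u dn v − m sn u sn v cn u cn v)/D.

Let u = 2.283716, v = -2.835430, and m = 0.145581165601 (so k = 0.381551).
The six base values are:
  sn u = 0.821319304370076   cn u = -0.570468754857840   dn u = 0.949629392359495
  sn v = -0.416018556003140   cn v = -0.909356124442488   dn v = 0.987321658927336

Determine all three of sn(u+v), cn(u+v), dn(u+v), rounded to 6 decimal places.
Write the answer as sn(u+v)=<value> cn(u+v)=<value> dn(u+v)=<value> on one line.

sn(u+v)=-0.520884 cn(u+v)=0.853627 dn(u+v)=0.980051

m = k² = 0.145581165601
D = 1 − m·sn²u·sn²v = 0.9830036894393343
sn(u+v) = (sn u·cn v·dn v + sn v·cn u·dn u)/D = -0.5120312913174436/0.9830036894393343 = -0.5208844044211936
cn(u+v) = (cn u·cn v − sn u·sn v·dn u·dn v)/D = 0.8391187104117834/0.9830036894393343 = 0.8536272238107091
dn(u+v) = (dn u·dn v − m·sn u·sn v·cn u·cn v)/D = 0.9633941869643949/0.9830036894393343 = 0.9800514457009578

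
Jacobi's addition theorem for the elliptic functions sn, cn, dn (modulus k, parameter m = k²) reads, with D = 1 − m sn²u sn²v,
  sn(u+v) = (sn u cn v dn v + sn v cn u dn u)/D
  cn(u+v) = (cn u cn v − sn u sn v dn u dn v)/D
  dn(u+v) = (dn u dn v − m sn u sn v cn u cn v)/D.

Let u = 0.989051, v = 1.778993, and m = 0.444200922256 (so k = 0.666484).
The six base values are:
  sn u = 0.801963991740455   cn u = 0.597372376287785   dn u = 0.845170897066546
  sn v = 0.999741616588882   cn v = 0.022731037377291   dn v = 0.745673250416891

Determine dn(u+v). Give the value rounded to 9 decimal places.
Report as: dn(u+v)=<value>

m = k² = 0.444200922256
D = 1 − m·sn²u·sn²v = 0.7144614593016418
dn(u+v) = (dn u·dn v − m·sn u·sn v·cn u·cn v)/D = 0.6253853277936624/0.7144614593016418 = 0.8753240915261576

dn(u+v)=0.875324092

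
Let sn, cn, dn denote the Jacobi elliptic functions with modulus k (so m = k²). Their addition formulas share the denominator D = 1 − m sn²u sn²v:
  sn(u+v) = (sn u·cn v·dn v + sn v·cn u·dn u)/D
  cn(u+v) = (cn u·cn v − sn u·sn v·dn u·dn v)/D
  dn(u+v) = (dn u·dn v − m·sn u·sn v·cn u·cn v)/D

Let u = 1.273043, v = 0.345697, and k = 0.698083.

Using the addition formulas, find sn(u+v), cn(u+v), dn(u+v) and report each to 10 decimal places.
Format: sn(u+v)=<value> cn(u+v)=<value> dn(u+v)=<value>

sn u = 0.9135154325238432, cn u = 0.4068040738989417, dn u = 0.7702768814687658
sn v = 0.3357764663976807, cn v = 0.941941699158439, dn v = 0.9721402746544291
m = k² = 0.487319874889
D = 1 − m·sn²u·sn²v = 0.9541492535956723
sn(u+v) = (sn u·cn v·dn v + sn v·cn u·dn u)/D = 0.9417217414236412/0.9541492535956723 = 0.9869752954003804
cn(u+v) = (cn u·cn v − sn u·sn v·dn u·dn v)/D = 0.1534957975555139/0.9541492535956723 = 0.160871893969493
dn(u+v) = (dn u·dn v − m·sn u·sn v·cn u·cn v)/D = 0.6915389498104017/0.9541492535956723 = 0.724770204665953

sn(u+v)=0.9869752954 cn(u+v)=0.1608718940 dn(u+v)=0.7247702047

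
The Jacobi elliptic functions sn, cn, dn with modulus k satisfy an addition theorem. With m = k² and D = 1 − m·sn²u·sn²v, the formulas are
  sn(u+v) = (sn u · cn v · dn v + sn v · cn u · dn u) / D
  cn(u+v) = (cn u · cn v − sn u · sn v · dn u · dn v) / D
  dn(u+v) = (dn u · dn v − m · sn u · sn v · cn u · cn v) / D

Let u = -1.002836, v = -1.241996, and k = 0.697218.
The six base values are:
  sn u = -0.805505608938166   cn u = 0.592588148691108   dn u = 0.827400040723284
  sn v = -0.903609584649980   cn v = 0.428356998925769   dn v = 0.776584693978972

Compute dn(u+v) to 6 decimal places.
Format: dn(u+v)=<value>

m = k² = 0.486112939524
D = 1 − m·sn²u·sn²v = 0.7424651676926715
dn(u+v) = (dn u·dn v − m·sn u·sn v·cn u·cn v)/D = 0.5527319242456666/0.7424651676926715 = 0.7444550240159668

dn(u+v)=0.744455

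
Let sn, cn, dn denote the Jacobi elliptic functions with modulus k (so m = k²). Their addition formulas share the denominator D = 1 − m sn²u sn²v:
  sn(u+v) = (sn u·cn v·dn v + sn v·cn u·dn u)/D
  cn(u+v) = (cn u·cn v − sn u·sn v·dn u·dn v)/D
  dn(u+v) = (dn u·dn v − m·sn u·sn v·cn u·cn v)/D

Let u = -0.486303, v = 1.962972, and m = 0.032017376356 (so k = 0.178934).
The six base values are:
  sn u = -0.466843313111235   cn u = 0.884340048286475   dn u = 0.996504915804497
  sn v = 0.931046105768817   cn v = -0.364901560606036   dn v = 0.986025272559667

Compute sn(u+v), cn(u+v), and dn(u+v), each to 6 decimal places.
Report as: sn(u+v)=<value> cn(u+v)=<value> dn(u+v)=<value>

m = k² = 0.032017376356
D = 1 − m·sn²u·sn²v = 0.9939511836079527
sn(u+v) = (sn u·cn v·dn v + sn v·cn u·dn u)/D = 0.9884548736535192/0.9939511836079527 = 0.9944702415520223
cn(u+v) = (cn u·cn v − sn u·sn v·dn u·dn v)/D = 0.1043835147245743/0.9939511836079527 = 0.1050187538845435
dn(u+v) = (dn u·dn v − m·sn u·sn v·cn u·cn v)/D = 0.9780882377147917/0.9939511836079527 = 0.9840405181313031

sn(u+v)=0.994470 cn(u+v)=0.105019 dn(u+v)=0.984041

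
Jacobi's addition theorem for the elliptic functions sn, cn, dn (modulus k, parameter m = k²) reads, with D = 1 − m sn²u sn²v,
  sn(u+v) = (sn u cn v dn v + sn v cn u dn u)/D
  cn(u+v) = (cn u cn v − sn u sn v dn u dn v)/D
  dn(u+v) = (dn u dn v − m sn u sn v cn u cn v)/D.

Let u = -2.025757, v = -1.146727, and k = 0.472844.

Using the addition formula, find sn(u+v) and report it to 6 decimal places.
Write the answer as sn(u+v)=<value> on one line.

sn(u+v)=-0.169927

sn u = -0.9512920624198008, cn u = -0.3082911156311218, dn u = 0.8931228892871524
sn v = -0.8928545474219079, cn v = 0.450345153352426, dn v = 0.9065115964428007
m = k² = 0.223581448336
D = 1 − m·sn²u·sn²v = 0.8387035010178171
sn(u+v) = (sn u·cn v·dn v + sn v·cn u·dn u)/D = -0.142518199697843/0.8387035010178171 = -0.1699267971635847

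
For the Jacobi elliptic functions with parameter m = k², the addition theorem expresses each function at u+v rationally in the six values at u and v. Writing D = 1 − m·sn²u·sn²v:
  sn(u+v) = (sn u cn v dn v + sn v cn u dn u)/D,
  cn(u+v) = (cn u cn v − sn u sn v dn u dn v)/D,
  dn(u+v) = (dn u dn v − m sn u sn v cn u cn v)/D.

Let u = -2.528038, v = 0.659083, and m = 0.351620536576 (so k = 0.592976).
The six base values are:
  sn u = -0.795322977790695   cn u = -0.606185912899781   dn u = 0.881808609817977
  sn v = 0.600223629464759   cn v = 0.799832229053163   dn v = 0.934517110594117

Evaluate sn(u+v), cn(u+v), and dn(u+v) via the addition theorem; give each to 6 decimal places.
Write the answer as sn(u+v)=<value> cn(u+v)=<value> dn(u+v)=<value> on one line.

sn(u+v)=-0.995045 cn(u+v)=-0.099429 dn(u+v)=0.807376

m = k² = 0.351620536576
D = 1 − m·sn²u·sn²v = 0.9198714157680938
sn(u+v) = (sn u·cn v·dn v + sn v·cn u·dn u)/D = -0.9153131635567068/0.9198714157680938 = -0.9950446854492366
cn(u+v) = (cn u·cn v − sn u·sn v·dn u·dn v)/D = -0.09146165407978681/0.9198714157680938 = -0.09942873809533066
dn(u+v) = (dn u·dn v − m·sn u·sn v·cn u·cn v)/D = 0.7426818789752284/0.9198714157680938 = 0.8073757551810523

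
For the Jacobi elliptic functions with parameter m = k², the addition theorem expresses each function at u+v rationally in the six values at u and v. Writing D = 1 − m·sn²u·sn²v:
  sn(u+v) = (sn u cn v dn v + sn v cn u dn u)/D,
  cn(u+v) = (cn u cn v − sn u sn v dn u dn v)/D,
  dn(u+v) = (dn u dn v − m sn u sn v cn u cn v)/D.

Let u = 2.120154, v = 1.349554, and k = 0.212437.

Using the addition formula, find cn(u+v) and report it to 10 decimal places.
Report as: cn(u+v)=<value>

sn u = 0.8677739884560586, cn u = -0.4969590576285578, dn u = 0.9828611661652218
sn v = 0.9727318812236954, cn v = 0.2319325058093638, dn v = 0.9784161471372907
m = k² = 0.045129478969
D = 1 − m·sn²u·sn²v = 0.9678441587685097
cn(u+v) = (cn u·cn v − sn u·sn v·dn u·dn v)/D = -0.9269983770120669/0.9678441587685097 = -0.9577971501027447

cn(u+v)=-0.9577971501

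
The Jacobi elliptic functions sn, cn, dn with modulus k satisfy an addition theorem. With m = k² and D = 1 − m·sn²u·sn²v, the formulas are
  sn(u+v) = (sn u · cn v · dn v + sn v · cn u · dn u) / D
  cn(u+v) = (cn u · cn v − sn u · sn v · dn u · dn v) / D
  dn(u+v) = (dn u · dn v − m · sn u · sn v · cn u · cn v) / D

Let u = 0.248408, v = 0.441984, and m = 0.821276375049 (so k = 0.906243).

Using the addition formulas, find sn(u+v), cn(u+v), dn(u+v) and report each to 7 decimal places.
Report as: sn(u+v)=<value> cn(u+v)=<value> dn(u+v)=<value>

sn(u+v)=0.6051531 cn(u+v)=0.7961091 dn(u+v)=0.8362058

sn u = 0.2438566483376373, cn u = 0.9698112883760087, dn u = 0.9752753076690233
sn v = 0.4175027216917228, cn v = 0.9086756722725682, dn v = 0.9256589698169099
m = k² = 0.821276375049
D = 1 − m·sn²u·sn²v = 0.9914871074296865
sn(u+v) = (sn u·cn v·dn v + sn v·cn u·dn u)/D = 0.6000014803331245/0.9914871074296865 = 0.6051530835217391
cn(u+v) = (cn u·cn v − sn u·sn v·dn u·dn v)/D = 0.7893319376519272/0.9914871074296865 = 0.7961091291425637
dn(u+v) = (dn u·dn v − m·sn u·sn v·cn u·cn v)/D = 0.8290872874822651/0.9914871074296865 = 0.8362058177756604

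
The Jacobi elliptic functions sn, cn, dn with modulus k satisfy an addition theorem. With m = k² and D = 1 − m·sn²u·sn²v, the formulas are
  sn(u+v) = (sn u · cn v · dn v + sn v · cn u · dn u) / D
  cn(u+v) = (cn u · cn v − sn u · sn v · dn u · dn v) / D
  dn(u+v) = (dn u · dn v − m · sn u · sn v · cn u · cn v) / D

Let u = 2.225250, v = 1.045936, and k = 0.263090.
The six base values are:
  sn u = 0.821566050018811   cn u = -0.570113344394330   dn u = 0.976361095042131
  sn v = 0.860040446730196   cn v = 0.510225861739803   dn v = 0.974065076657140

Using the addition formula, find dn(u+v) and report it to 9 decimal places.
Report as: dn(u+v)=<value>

m = k² = 0.0692163481
D = 1 − m·sn²u·sn²v = 0.965443368417393
dn(u+v) = (dn u·dn v − m·sn u·sn v·cn u·cn v)/D = 0.9652656023429297/0.965443368417393 = 0.9998158710492209

dn(u+v)=0.999815871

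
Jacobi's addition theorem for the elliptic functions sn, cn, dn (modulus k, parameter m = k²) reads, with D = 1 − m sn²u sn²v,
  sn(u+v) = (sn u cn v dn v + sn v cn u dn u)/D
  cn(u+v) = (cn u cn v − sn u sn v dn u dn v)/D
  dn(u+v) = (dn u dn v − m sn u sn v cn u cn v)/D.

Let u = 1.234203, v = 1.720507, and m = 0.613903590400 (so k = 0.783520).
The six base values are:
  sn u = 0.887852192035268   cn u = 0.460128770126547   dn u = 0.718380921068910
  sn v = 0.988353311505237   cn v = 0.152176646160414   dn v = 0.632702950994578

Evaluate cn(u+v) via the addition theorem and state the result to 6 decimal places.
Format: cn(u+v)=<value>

m = k² = 0.6139035904
D = 1 − m·sn²u·sn²v = 0.527277842247309
cn(u+v) = (cn u·cn v − sn u·sn v·dn u·dn v)/D = -0.3288272609463129/0.527277842247309 = -0.6236318589547011

cn(u+v)=-0.623632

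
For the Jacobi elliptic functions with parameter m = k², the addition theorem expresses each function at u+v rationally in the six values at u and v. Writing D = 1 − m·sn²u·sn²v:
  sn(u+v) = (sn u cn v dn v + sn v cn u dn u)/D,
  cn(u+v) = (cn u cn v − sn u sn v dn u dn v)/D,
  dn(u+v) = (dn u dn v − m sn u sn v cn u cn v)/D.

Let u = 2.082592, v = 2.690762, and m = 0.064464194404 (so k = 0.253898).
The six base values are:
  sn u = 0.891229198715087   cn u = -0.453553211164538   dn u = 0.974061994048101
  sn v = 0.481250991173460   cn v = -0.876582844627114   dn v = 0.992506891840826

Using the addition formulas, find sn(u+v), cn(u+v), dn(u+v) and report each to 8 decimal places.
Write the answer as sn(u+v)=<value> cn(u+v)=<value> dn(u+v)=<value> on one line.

sn(u+v)=-0.99985073 cn(u+v)=-0.01727745 dn(u+v)=0.96724095

m = k² = 0.064464194404
D = 1 − m·sn²u·sn²v = 0.9881412026732488
sn(u+v) = (sn u·cn v·dn v + sn v·cn u·dn u)/D = -0.9879937064859674/0.9881412026732488 = -0.9998507336938462
cn(u+v) = (cn u·cn v − sn u·sn v·dn u·dn v)/D = -0.01707256174845091/0.9881412026732488 = -0.01727745154464158
dn(u+v) = (dn u·dn v − m·sn u·sn v·cn u·cn v)/D = 0.9557706322708162/0.9881412026732488 = 0.9672409466229528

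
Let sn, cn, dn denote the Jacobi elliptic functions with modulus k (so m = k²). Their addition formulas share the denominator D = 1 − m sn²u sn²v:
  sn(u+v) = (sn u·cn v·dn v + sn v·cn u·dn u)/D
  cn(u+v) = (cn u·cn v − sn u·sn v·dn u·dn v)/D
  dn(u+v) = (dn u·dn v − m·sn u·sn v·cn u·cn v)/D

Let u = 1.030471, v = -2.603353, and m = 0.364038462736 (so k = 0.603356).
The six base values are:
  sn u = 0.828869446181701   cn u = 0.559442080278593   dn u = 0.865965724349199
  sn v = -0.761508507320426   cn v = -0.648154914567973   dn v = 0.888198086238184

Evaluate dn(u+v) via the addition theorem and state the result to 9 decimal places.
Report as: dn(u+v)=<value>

dn(u+v)=0.802172559

m = k² = 0.364038462736
D = 1 − m·sn²u·sn²v = 0.8549662578851602
dn(u+v) = (dn u·dn v − m·sn u·sn v·cn u·cn v)/D = 0.6858304709460168/0.8549662578851602 = 0.8021725589995602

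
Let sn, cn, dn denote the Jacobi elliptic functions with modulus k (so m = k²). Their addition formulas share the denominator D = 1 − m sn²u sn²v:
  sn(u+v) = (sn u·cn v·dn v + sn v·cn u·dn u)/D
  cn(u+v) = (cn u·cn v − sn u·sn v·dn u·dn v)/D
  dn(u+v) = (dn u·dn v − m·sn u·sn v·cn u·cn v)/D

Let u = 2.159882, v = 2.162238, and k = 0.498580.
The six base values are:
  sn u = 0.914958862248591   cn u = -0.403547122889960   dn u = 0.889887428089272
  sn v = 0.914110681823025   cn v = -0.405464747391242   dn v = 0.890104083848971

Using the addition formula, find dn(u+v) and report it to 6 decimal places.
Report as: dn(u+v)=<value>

m = k² = 0.2485820164
D = 1 − m·sn²u·sn²v = 0.8261116804645405
dn(u+v) = (dn u·dn v − m·sn u·sn v·cn u·cn v)/D = 0.7580737572904546/0.8261116804645405 = 0.9176407684541796

dn(u+v)=0.917641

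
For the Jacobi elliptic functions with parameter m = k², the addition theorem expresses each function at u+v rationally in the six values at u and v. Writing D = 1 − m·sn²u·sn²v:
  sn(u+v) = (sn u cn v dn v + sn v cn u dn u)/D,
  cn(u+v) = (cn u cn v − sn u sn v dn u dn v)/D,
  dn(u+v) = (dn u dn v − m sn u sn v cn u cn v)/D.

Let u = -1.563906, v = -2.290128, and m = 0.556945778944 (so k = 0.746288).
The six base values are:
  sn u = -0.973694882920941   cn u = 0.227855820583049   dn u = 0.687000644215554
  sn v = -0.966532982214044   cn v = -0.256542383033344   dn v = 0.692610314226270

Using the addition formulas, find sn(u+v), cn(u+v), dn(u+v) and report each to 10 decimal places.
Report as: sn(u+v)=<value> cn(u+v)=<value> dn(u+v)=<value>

m = k² = 0.556945778944
D = 1 − m·sn²u·sn²v = 0.5067216561173837
sn(u+v) = (sn u·cn v·dn v + sn v·cn u·dn u)/D = 0.02171163895011098/0.5067216561173837 = 0.04284726868883104
cn(u+v) = (cn u·cn v − sn u·sn v·dn u·dn v)/D = -0.5062563002200013/0.5067216561173837 = -0.9990816340849766
dn(u+v) = (dn u·dn v − m·sn u·sn v·cn u·cn v)/D = 0.5064625308695471/0.5067216561173837 = 0.9994886240903494

sn(u+v)=0.0428472687 cn(u+v)=-0.9990816341 dn(u+v)=0.9994886241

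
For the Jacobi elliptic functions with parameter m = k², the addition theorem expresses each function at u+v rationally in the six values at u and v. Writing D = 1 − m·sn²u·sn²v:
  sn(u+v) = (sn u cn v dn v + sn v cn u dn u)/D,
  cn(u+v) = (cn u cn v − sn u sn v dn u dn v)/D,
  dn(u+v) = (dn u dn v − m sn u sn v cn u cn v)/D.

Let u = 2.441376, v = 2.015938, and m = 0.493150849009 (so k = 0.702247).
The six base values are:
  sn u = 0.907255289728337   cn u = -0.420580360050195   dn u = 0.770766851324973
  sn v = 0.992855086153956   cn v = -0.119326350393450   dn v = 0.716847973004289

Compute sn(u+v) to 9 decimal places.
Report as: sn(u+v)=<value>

m = k² = 0.493150849009
D = 1 − m·sn²u·sn²v = 0.5998613219109352
sn(u+v) = (sn u·cn v·dn v + sn v·cn u·dn u)/D = -0.3994588137338173/0.5998613219109352 = -0.665918603422021

sn(u+v)=-0.665918603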